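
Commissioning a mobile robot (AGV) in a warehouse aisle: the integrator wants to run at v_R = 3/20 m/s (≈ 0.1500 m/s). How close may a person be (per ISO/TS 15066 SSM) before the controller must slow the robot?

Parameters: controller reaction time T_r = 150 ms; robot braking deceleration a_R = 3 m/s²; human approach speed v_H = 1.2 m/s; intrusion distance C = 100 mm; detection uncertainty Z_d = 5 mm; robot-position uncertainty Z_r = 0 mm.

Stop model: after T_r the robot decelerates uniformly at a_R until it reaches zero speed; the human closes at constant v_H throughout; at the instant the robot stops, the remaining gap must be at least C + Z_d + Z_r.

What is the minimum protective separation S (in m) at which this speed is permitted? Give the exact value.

T_s = v_R/a_R = (3/20)/3 = 0.0500 s
robot covers v_R·T_r = 0.1500·0.1500 = 0.0225 m before braking
braking distance = 0.1500²/(2·3.0000) = 0.0037 m
human closes 1.2000·0.2000 = 0.2400 m
margins: 0.1000+0.0050+0.0000 = 0.1050 m
S_min ≈ 0.0225+0.0037+0.2400+0.1050  ⇒  S_min = 297/800 m

S_min = 297/800 m = 0.3713 m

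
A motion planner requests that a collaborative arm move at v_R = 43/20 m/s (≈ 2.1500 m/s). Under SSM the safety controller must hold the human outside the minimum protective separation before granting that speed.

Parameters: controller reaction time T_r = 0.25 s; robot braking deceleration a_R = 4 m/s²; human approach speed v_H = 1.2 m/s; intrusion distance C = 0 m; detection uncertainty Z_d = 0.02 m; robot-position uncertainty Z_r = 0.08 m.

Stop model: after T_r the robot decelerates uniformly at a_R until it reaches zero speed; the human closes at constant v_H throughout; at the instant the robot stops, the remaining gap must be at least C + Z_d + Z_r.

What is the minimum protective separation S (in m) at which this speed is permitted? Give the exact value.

S_min = 6913/3200 m = 2.1603 m

braking lasts T_s = (43/20)/4 = 0.5375 s
robot in T_r: 2.1500·0.2500 = 0.5375 m
braking distance = 2.1500²/(2·4.0000) = 0.5778 m
human closes 1.2000·0.7875 = 0.9450 m
residual clearance needed = 0.0000+0.0200+0.0800 = 0.1000 m
S_min ≈ 0.5375+0.5778+0.9450+0.1000  ⇒  S_min = 6913/3200 m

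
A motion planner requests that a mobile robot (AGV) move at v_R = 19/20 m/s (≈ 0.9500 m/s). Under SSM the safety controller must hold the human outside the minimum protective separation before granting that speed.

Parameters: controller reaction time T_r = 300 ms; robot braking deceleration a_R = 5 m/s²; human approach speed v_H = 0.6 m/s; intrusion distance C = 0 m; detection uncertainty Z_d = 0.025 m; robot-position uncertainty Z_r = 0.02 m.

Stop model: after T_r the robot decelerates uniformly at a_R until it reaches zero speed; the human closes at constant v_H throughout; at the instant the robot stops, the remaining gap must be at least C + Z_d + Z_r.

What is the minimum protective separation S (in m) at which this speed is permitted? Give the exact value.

braking lasts T_s = (19/20)/5 = 0.1900 s
robot in T_r: 0.9500·0.3000 = 0.2850 m
robot under decel: 0.9500²/(2·5.0000) = 0.0902 m
human over T_r+T_s: 0.6000·(0.3000+0.1900) = 0.2940 m
C+Z_d+Z_r = 0.0000+0.0250+0.0200 = 0.0450 m
S_min ≈ 0.2850+0.0902+0.2940+0.0450  ⇒  S_min = 2857/4000 m

S_min = 2857/4000 m = 0.7143 m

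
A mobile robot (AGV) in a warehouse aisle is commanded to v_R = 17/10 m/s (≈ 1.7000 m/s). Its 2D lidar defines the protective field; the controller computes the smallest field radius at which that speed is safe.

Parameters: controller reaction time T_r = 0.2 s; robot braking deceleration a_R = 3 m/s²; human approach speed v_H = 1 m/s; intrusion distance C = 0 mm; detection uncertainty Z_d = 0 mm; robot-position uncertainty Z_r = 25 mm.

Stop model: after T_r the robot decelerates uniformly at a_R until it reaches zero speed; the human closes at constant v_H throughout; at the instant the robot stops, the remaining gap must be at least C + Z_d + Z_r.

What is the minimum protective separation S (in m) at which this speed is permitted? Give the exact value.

T_s = v_R/a_R = (17/10)/3 = 0.5667 s
reaction-phase robot travel = 1.7000·0.2000 = 0.3400 m
robot under decel: 1.7000²/(2·3.0000) = 0.4817 m
human over T_r+T_s: 1.0000·(0.2000+0.5667) = 0.7667 m
residual clearance needed = 0.0000+0.0000+0.0250 = 0.0250 m
S_min ≈ 0.3400+0.4817+0.7667+0.0250  ⇒  S_min = 121/75 m

S_min = 121/75 m = 1.6133 m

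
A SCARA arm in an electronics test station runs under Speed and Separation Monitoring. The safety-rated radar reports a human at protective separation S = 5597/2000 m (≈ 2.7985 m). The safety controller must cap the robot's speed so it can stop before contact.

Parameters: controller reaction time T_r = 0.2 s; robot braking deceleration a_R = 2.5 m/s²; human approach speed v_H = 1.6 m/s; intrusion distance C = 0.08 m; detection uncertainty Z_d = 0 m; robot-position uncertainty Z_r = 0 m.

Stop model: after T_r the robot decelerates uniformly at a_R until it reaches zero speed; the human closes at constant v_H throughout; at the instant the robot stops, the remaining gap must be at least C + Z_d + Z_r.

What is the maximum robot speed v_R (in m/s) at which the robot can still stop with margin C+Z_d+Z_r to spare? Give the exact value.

v_R_max = 39/20 m/s = 1.9500 m/s

collect terms ⇒ (1/5)·v_R² + (21/25)·v_R + (-4797/2000) = 0
  disc = (21/25)² − 4·(1/5)·(-4797/2000) = 6561/2500 ; √disc = 81/50
  v_R = (−(21/25) + 81/50) / (2·(1/5)) = 39/20 m/s
check:
stop time T_s = (39/20)/(5/2) = 0.7800 s
reaction-phase robot travel = 1.9500·0.2000 = 0.3900 m
robot covers 1.9500·0.7800 − ½·2.5000·0.7800² = 0.7605 m while stopping
human over T_r+T_s: 1.6000·(0.2000+0.7800) = 1.5680 m
C+Z_d+Z_r = 0.0800+0.0000+0.0000 = 0.0800 m
sum ≈ 0.3900+0.7605+1.5680+0.0800 ≈ 2.7985 m = S ✓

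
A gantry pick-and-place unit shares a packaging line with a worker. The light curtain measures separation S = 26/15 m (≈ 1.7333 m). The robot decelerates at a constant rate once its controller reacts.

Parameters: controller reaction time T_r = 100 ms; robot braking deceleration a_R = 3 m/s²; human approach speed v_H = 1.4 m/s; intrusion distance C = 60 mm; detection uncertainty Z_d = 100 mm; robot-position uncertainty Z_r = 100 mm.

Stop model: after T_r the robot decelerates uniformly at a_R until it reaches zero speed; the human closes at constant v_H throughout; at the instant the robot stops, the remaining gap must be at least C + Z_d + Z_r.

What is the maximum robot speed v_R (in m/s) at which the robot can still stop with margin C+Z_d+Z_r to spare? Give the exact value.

v_R_max = 8/5 m/s = 1.6000 m/s

quadratic (1/6)·v² + (17/30)·v + (-4/3) = 0
  disc = (17/30)² − 4·(1/6)·(-4/3) = 121/100 ; √disc = 11/10
  v_R = (−(17/30) + 11/10) / (2·(1/6)) = 8/5 m/s
check:
T_s = v_R/a_R = (8/5)/3 = 0.5333 s
reaction-phase robot travel = 1.6000·0.1000 = 0.1600 m
robot under decel: 1.6000²/(2·3.0000) = 0.4267 m
human over T_r+T_s: 1.4000·(0.1000+0.5333) = 0.8867 m
C+Z_d+Z_r = 0.0600+0.1000+0.1000 = 0.2600 m
sum ≈ 0.1600+0.4267+0.8867+0.2600 ≈ 1.7333 m = S ✓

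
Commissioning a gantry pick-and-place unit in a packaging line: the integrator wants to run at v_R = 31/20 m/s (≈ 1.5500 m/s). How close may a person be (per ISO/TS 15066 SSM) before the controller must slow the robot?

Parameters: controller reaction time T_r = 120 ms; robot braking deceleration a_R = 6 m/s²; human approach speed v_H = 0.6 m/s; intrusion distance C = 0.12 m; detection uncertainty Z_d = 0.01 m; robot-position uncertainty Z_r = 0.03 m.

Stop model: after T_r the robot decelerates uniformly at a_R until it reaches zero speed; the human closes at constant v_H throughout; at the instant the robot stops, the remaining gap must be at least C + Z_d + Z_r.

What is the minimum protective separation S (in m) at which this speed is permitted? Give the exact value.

stop time T_s = (31/20)/6 = 0.2583 s
robot covers v_R·T_r = 1.5500·0.1200 = 0.1860 m before braking
robot covers 1.5500·0.2583 − ½·6.0000·0.2583² = 0.2002 m while stopping
human over T_r+T_s: 0.6000·(0.1200+0.2583) = 0.2270 m
residual clearance needed = 0.1200+0.0100+0.0300 = 0.1600 m
S_min ≈ 0.1860+0.2002+0.2270+0.1600  ⇒  S_min = 18557/24000 m

S_min = 18557/24000 m = 0.7732 m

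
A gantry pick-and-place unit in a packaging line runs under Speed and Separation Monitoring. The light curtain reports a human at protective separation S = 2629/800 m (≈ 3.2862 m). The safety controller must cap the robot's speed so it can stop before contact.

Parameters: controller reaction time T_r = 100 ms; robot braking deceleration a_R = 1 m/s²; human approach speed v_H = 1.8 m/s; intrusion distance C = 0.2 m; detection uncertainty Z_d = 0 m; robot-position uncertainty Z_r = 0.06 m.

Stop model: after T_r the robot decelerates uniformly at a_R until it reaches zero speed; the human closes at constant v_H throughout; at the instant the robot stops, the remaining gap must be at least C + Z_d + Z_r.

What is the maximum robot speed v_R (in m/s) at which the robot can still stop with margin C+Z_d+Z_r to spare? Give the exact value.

at the boundary: (1/2)·v² + (19/10)·v + (-2277/800) = 0
  disc = (19/10)² − 4·(1/2)·(-2277/800) = 3721/400 ; √disc = 61/20
  v_R = (−(19/10) + 61/20) / (2·(1/2)) = 23/20 m/s
check:
stop time T_s = (23/20)/1 = 1.1500 s
robot covers v_R·T_r = 1.1500·0.1000 = 0.1150 m before braking
robot under decel: 1.1500²/(2·1.0000) = 0.6613 m
human over T_r+T_s: 1.8000·(0.1000+1.1500) = 2.2500 m
residual clearance needed = 0.2000+0.0000+0.0600 = 0.2600 m
sum ≈ 0.1150+0.6613+2.2500+0.2600 ≈ 3.2862 m = S ✓

v_R_max = 23/20 m/s = 1.1500 m/s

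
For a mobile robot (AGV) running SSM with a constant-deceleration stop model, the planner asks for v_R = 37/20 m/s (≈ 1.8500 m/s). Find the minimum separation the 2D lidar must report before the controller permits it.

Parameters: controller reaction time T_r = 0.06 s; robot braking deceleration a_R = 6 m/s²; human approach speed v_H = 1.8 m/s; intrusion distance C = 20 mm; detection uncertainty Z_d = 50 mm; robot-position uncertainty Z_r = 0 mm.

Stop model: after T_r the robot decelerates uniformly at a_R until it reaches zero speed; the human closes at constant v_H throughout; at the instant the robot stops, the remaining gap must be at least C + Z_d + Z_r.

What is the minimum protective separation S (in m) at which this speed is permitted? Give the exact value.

T_s = v_R/a_R = (37/20)/6 = 0.3083 s
reaction-phase robot travel = 1.8500·0.0600 = 0.1110 m
robot covers 1.8500·0.3083 − ½·6.0000·0.3083² = 0.2852 m while stopping
human closes 1.8000·0.3683 = 0.6630 m
margins: 0.0200+0.0500+0.0000 = 0.0700 m
S_min ≈ 0.1110+0.2852+0.6630+0.0700  ⇒  S_min = 27101/24000 m

S_min = 27101/24000 m = 1.1292 m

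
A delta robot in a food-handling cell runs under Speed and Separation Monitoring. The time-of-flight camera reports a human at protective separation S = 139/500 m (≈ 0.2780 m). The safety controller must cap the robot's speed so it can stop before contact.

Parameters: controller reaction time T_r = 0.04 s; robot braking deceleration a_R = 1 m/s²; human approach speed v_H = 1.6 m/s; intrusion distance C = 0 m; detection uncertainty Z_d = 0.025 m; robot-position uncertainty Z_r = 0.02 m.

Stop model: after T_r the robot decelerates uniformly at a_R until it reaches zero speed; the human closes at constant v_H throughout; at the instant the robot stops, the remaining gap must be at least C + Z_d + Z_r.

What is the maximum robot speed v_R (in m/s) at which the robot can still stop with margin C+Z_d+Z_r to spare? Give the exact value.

v_R_max = 1/10 m/s = 0.1000 m/s

at the boundary: (1/2)·v² + (41/25)·v + (-169/1000) = 0
  disc = (41/25)² − 4·(1/2)·(-169/1000) = 7569/2500 ; √disc = 87/50
  v_R = (−(41/25) + 87/50) / (2·(1/2)) = 1/10 m/s
check:
stop time T_s = (1/10)/1 = 0.1000 s
reaction-phase robot travel = 0.1000·0.0400 = 0.0040 m
robot covers 0.1000·0.1000 − ½·1.0000·0.1000² = 0.0050 m while stopping
human over T_r+T_s: 1.6000·(0.0400+0.1000) = 0.2240 m
C+Z_d+Z_r = 0.0000+0.0250+0.0200 = 0.0450 m
sum ≈ 0.0040+0.0050+0.2240+0.0450 ≈ 0.2780 m = S ✓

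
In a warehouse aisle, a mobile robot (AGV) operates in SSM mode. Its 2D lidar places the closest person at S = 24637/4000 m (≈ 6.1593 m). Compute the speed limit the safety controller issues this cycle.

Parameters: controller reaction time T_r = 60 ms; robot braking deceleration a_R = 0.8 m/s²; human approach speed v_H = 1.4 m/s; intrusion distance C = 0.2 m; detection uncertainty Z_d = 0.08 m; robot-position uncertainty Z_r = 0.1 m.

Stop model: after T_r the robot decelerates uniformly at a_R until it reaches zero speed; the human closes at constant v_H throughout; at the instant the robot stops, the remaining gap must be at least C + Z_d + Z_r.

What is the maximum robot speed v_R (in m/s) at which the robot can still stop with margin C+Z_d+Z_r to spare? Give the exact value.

quadratic (5/8)·v² + (181/100)·v + (-22781/4000) = 0
  disc = (181/100)² − 4·(5/8)·(-22781/4000) = 700569/40000 ; √disc = 837/200
  v_R = (−(181/100) + 837/200) / (2·(5/8)) = 19/10 m/s
check:
T_s = v_R/a_R = (19/10)/(4/5) = 2.3750 s
robot in T_r: 1.9000·0.0600 = 0.1140 m
robot under decel: 1.9000²/(2·0.8000) = 2.2563 m
person approaches 1.4000·(0.0600+2.3750) = 3.4090 m
residual clearance needed = 0.2000+0.0800+0.1000 = 0.3800 m
sum ≈ 0.1140+2.2563+3.4090+0.3800 ≈ 6.1593 m = S ✓

v_R_max = 19/10 m/s = 1.9000 m/s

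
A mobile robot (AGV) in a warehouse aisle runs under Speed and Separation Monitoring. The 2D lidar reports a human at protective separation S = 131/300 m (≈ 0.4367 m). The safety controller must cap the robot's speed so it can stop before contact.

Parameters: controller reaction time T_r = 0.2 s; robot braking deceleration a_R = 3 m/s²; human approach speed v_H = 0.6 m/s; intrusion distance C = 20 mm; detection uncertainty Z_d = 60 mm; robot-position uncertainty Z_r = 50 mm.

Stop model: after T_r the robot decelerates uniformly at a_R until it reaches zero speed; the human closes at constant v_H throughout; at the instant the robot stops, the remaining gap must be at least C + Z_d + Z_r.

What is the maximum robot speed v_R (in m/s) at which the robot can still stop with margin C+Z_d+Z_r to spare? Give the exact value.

v_R_max = 2/5 m/s = 0.4000 m/s

quadratic (1/6)·v² + (2/5)·v + (-14/75) = 0
  disc = (2/5)² − 4·(1/6)·(-14/75) = 64/225 ; √disc = 8/15
  v_R = (−(2/5) + 8/15) / (2·(1/6)) = 2/5 m/s
check:
stop time T_s = (2/5)/3 = 0.1333 s
robot covers v_R·T_r = 0.4000·0.2000 = 0.0800 m before braking
robot covers 0.4000·0.1333 − ½·3.0000·0.1333² = 0.0267 m while stopping
human closes 0.6000·0.3333 = 0.2000 m
C+Z_d+Z_r = 0.0200+0.0600+0.0500 = 0.1300 m
sum ≈ 0.0800+0.0267+0.2000+0.1300 ≈ 0.4367 m = S ✓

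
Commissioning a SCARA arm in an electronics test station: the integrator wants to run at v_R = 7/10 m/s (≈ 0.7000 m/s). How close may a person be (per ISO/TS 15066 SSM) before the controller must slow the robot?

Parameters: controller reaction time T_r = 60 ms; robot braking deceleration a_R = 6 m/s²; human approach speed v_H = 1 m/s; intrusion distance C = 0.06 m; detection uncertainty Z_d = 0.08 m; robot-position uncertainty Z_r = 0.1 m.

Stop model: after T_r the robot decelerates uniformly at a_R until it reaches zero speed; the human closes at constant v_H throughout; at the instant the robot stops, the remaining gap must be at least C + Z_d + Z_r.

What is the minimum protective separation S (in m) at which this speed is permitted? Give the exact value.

braking lasts T_s = (7/10)/6 = 0.1167 s
reaction-phase robot travel = 0.7000·0.0600 = 0.0420 m
robot covers 0.7000·0.1167 − ½·6.0000·0.1167² = 0.0408 m while stopping
human closes 1.0000·0.1767 = 0.1767 m
margins: 0.0600+0.0800+0.1000 = 0.2400 m
S_min ≈ 0.0420+0.0408+0.1767+0.2400  ⇒  S_min = 999/2000 m

S_min = 999/2000 m = 0.4995 m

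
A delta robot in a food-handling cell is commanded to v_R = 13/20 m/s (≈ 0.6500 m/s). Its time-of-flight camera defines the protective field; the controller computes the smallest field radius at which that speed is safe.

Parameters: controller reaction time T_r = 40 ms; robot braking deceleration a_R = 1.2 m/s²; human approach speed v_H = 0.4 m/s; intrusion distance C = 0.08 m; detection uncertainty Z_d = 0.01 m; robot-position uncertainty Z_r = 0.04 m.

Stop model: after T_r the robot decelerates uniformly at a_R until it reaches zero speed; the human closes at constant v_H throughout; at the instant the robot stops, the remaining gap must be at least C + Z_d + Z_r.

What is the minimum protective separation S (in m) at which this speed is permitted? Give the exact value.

T_s = v_R/a_R = (13/20)/(6/5) = 0.5417 s
reaction-phase robot travel = 0.6500·0.0400 = 0.0260 m
braking distance = 0.6500²/(2·1.2000) = 0.1760 m
human closes 0.4000·0.5817 = 0.2327 m
C+Z_d+Z_r = 0.0800+0.0100+0.0400 = 0.1300 m
S_min ≈ 0.0260+0.1760+0.2327+0.1300  ⇒  S_min = 13553/24000 m

S_min = 13553/24000 m = 0.5647 m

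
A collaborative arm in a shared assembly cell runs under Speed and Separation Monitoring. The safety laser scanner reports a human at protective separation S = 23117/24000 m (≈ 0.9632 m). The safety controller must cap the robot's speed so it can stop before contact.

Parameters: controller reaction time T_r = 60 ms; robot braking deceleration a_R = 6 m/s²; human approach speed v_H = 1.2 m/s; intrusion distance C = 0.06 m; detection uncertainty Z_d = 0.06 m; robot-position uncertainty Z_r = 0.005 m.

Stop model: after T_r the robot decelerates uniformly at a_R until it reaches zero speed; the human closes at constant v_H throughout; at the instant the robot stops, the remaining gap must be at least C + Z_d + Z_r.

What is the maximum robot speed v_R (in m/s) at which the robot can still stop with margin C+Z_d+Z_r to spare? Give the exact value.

v_R_max = 37/20 m/s = 1.8500 m/s

at the boundary: (1/12)·v² + (13/50)·v + (-18389/24000) = 0
  disc = (13/50)² − 4·(1/12)·(-18389/24000) = 116281/360000 ; √disc = 341/600
  v_R = (−(13/50) + 341/600) / (2·(1/12)) = 37/20 m/s
check:
stop time T_s = (37/20)/6 = 0.3083 s
reaction-phase robot travel = 1.8500·0.0600 = 0.1110 m
braking distance = 1.8500²/(2·6.0000) = 0.2852 m
human closes 1.2000·0.3683 = 0.4420 m
margins: 0.0600+0.0600+0.0050 = 0.1250 m
sum ≈ 0.1110+0.2852+0.4420+0.1250 ≈ 0.9632 m = S ✓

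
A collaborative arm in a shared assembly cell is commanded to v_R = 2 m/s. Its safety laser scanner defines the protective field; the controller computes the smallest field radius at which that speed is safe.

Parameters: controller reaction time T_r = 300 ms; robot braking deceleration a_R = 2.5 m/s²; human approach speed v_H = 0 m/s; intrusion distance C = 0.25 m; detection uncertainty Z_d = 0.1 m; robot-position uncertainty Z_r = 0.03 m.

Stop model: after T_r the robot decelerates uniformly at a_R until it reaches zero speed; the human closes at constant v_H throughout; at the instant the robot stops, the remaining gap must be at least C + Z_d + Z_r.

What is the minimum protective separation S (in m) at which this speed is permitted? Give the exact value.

braking lasts T_s = 2/(5/2) = 0.8000 s
robot covers v_R·T_r = 2.0000·0.3000 = 0.6000 m before braking
robot covers 2.0000·0.8000 − ½·2.5000·0.8000² = 0.8000 m while stopping
human closes 0.0000·1.1000 = 0.0000 m
residual clearance needed = 0.2500+0.1000+0.0300 = 0.3800 m
S_min ≈ 0.6000+0.8000+0.0000+0.3800  ⇒  S_min = 89/50 m

S_min = 89/50 m = 1.7800 m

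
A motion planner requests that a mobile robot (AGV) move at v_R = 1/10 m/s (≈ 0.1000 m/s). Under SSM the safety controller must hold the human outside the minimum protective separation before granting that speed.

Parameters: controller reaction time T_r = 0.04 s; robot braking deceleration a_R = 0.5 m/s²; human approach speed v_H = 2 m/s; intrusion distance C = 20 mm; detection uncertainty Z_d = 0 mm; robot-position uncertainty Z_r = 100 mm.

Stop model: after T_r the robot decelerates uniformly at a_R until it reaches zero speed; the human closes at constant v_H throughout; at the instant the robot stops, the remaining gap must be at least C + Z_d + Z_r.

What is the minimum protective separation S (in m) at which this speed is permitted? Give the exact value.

S_min = 307/500 m = 0.6140 m

T_s = v_R/a_R = (1/10)/(1/2) = 0.2000 s
robot covers v_R·T_r = 0.1000·0.0400 = 0.0040 m before braking
braking distance = 0.1000²/(2·0.5000) = 0.0100 m
human closes 2.0000·0.2400 = 0.4800 m
residual clearance needed = 0.0200+0.0000+0.1000 = 0.1200 m
S_min ≈ 0.0040+0.0100+0.4800+0.1200  ⇒  S_min = 307/500 m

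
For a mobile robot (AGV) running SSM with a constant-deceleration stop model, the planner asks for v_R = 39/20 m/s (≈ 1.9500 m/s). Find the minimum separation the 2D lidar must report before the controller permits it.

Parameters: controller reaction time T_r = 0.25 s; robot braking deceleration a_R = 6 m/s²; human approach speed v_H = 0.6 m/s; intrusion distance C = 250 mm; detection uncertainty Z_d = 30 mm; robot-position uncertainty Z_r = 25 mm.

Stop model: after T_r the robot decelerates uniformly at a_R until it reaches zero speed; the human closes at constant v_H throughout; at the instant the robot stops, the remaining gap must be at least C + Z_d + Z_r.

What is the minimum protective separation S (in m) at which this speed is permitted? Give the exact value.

stop time T_s = (39/20)/6 = 0.3250 s
robot in T_r: 1.9500·0.2500 = 0.4875 m
braking distance = 1.9500²/(2·6.0000) = 0.3169 m
person approaches 0.6000·(0.2500+0.3250) = 0.3450 m
C+Z_d+Z_r = 0.2500+0.0300+0.0250 = 0.3050 m
S_min ≈ 0.4875+0.3169+0.3450+0.3050  ⇒  S_min = 2327/1600 m

S_min = 2327/1600 m = 1.4544 m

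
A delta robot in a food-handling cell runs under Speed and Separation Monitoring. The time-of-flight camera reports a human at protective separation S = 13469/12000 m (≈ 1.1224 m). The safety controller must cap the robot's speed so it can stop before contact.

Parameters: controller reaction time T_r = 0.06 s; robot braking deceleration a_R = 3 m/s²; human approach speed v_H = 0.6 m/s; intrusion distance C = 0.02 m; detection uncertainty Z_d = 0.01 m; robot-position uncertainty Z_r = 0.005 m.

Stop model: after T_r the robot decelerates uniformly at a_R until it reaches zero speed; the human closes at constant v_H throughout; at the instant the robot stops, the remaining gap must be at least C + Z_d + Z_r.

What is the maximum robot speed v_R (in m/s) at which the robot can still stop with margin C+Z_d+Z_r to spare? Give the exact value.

v_R_max = 37/20 m/s = 1.8500 m/s

quadratic (1/6)·v² + (13/50)·v + (-12617/12000) = 0
  disc = (13/50)² − 4·(1/6)·(-12617/12000) = 69169/90000 ; √disc = 263/300
  v_R = (−(13/50) + 263/300) / (2·(1/6)) = 37/20 m/s
check:
braking lasts T_s = (37/20)/3 = 0.6167 s
robot in T_r: 1.8500·0.0600 = 0.1110 m
robot covers 1.8500·0.6167 − ½·3.0000·0.6167² = 0.5704 m while stopping
human over T_r+T_s: 0.6000·(0.0600+0.6167) = 0.4060 m
C+Z_d+Z_r = 0.0200+0.0100+0.0050 = 0.0350 m
sum ≈ 0.1110+0.5704+0.4060+0.0350 ≈ 1.1224 m = S ✓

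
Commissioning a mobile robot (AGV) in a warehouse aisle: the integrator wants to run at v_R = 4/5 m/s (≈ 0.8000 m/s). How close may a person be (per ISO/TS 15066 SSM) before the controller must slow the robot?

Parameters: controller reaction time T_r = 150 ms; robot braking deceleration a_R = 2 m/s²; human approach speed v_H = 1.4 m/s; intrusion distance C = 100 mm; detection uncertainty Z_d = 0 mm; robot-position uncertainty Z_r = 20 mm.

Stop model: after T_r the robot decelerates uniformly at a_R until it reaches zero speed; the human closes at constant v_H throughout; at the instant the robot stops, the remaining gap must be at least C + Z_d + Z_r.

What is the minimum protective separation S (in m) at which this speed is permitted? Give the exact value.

T_s = v_R/a_R = (4/5)/2 = 0.4000 s
reaction-phase robot travel = 0.8000·0.1500 = 0.1200 m
robot under decel: 0.8000²/(2·2.0000) = 0.1600 m
human closes 1.4000·0.5500 = 0.7700 m
residual clearance needed = 0.1000+0.0000+0.0200 = 0.1200 m
S_min ≈ 0.1200+0.1600+0.7700+0.1200  ⇒  S_min = 117/100 m

S_min = 117/100 m = 1.1700 m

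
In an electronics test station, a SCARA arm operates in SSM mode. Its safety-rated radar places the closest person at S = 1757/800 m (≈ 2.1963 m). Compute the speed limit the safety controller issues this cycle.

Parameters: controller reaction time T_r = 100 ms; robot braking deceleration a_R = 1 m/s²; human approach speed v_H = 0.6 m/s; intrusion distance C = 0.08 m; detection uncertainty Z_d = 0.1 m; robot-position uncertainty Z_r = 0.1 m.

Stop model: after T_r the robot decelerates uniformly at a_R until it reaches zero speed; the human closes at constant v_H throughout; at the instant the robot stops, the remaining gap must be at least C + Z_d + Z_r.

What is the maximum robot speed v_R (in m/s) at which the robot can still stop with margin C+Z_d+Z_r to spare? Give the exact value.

collect terms ⇒ (1/2)·v_R² + (7/10)·v_R + (-297/160) = 0
  disc = (7/10)² − 4·(1/2)·(-297/160) = 1681/400 ; √disc = 41/20
  v_R = (−(7/10) + 41/20) / (2·(1/2)) = 27/20 m/s
check:
T_s = v_R/a_R = (27/20)/1 = 1.3500 s
robot covers v_R·T_r = 1.3500·0.1000 = 0.1350 m before braking
robot covers 1.3500·1.3500 − ½·1.0000·1.3500² = 0.9113 m while stopping
human over T_r+T_s: 0.6000·(0.1000+1.3500) = 0.8700 m
margins: 0.0800+0.1000+0.1000 = 0.2800 m
sum ≈ 0.1350+0.9113+0.8700+0.2800 ≈ 2.1963 m = S ✓

v_R_max = 27/20 m/s = 1.3500 m/s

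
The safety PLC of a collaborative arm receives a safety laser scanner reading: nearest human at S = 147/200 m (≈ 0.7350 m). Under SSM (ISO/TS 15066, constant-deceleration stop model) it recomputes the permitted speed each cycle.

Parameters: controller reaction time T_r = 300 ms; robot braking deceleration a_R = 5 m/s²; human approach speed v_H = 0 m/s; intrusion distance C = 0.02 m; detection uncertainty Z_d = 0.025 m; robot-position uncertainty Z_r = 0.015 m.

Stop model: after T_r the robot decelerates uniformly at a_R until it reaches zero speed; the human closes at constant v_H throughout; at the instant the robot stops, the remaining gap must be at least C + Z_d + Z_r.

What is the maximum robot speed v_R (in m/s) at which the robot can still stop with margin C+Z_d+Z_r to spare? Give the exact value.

quadratic (1/10)·v² + (3/10)·v + (-27/40) = 0
  disc = (3/10)² − 4·(1/10)·(-27/40) = 9/25 ; √disc = 3/5
  v_R = (−(3/10) + 3/5) / (2·(1/10)) = 3/2 m/s
check:
T_s = v_R/a_R = (3/2)/5 = 0.3000 s
reaction-phase robot travel = 1.5000·0.3000 = 0.4500 m
robot covers 1.5000·0.3000 − ½·5.0000·0.3000² = 0.2250 m while stopping
human closes 0.0000·0.6000 = 0.0000 m
residual clearance needed = 0.0200+0.0250+0.0150 = 0.0600 m
sum ≈ 0.4500+0.2250+0.0000+0.0600 ≈ 0.7350 m = S ✓

v_R_max = 3/2 m/s = 1.5000 m/s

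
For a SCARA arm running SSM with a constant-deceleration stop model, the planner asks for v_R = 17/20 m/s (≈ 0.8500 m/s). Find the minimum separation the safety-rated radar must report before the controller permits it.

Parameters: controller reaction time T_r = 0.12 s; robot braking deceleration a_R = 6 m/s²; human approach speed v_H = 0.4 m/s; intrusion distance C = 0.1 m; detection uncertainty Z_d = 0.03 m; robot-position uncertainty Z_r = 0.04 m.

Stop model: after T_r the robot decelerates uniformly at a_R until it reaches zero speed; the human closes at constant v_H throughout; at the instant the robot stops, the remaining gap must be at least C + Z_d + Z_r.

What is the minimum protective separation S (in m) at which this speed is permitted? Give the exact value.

stop time T_s = (17/20)/6 = 0.1417 s
reaction-phase robot travel = 0.8500·0.1200 = 0.1020 m
braking distance = 0.8500²/(2·6.0000) = 0.0602 m
human over T_r+T_s: 0.4000·(0.1200+0.1417) = 0.1047 m
margins: 0.1000+0.0300+0.0400 = 0.1700 m
S_min ≈ 0.1020+0.0602+0.1047+0.1700  ⇒  S_min = 699/1600 m

S_min = 699/1600 m = 0.4369 m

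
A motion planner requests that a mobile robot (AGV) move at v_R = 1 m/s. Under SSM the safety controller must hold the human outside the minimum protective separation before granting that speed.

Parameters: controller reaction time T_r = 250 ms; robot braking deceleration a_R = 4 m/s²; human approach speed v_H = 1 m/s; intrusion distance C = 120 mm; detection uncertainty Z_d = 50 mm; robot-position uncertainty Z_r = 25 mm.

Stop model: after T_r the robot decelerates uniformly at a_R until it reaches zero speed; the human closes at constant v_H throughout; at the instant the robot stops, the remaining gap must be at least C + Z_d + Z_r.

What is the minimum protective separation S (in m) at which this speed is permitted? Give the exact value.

S_min = 107/100 m = 1.0700 m

T_s = v_R/a_R = 1/4 = 0.2500 s
reaction-phase robot travel = 1.0000·0.2500 = 0.2500 m
braking distance = 1.0000²/(2·4.0000) = 0.1250 m
person approaches 1.0000·(0.2500+0.2500) = 0.5000 m
C+Z_d+Z_r = 0.1200+0.0500+0.0250 = 0.1950 m
S_min ≈ 0.2500+0.1250+0.5000+0.1950  ⇒  S_min = 107/100 m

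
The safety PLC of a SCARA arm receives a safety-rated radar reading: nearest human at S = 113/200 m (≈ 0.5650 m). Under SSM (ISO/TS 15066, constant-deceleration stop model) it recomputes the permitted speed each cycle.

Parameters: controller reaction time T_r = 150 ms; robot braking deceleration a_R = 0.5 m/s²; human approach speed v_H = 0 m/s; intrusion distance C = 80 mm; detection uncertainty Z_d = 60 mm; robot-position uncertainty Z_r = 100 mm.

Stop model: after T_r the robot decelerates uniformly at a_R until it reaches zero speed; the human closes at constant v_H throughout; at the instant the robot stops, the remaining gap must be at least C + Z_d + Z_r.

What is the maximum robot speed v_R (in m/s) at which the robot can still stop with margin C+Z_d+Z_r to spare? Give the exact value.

collect terms ⇒ (1)·v_R² + (3/20)·v_R + (-13/40) = 0
  disc = (3/20)² − 4·(1)·(-13/40) = 529/400 ; √disc = 23/20
  v_R = (−(3/20) + 23/20) / (2·(1)) = 1/2 m/s
check:
T_s = v_R/a_R = (1/2)/(1/2) = 1.0000 s
reaction-phase robot travel = 0.5000·0.1500 = 0.0750 m
robot covers 0.5000·1.0000 − ½·0.5000·1.0000² = 0.2500 m while stopping
human over T_r+T_s: 0.0000·(0.1500+1.0000) = 0.0000 m
residual clearance needed = 0.0800+0.0600+0.1000 = 0.2400 m
sum ≈ 0.0750+0.2500+0.0000+0.2400 ≈ 0.5650 m = S ✓

v_R_max = 1/2 m/s = 0.5000 m/s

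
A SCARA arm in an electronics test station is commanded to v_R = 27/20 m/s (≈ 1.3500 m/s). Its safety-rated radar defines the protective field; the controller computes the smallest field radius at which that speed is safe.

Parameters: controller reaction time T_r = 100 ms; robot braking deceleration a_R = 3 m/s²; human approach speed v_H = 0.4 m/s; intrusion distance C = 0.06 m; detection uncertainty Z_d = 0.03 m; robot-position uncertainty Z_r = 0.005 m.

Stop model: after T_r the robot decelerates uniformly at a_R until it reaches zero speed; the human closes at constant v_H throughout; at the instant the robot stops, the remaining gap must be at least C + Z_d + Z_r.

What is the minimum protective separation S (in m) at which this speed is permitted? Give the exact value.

S_min = 603/800 m = 0.7538 m

braking lasts T_s = (27/20)/3 = 0.4500 s
robot in T_r: 1.3500·0.1000 = 0.1350 m
robot covers 1.3500·0.4500 − ½·3.0000·0.4500² = 0.3038 m while stopping
human over T_r+T_s: 0.4000·(0.1000+0.4500) = 0.2200 m
C+Z_d+Z_r = 0.0600+0.0300+0.0050 = 0.0950 m
S_min ≈ 0.1350+0.3038+0.2200+0.0950  ⇒  S_min = 603/800 m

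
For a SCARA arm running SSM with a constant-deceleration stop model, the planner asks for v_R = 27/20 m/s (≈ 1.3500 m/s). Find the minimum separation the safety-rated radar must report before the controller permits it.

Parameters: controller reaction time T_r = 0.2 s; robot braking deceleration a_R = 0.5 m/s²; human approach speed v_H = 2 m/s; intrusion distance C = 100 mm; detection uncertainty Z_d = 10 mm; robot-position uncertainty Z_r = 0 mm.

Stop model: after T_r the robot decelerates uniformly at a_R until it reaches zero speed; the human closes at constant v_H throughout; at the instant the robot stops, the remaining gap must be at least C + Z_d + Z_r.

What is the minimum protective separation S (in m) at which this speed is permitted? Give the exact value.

S_min = 3201/400 m = 8.0025 m

braking lasts T_s = (27/20)/(1/2) = 2.7000 s
robot in T_r: 1.3500·0.2000 = 0.2700 m
robot covers 1.3500·2.7000 − ½·0.5000·2.7000² = 1.8225 m while stopping
human closes 2.0000·2.9000 = 5.8000 m
margins: 0.1000+0.0100+0.0000 = 0.1100 m
S_min ≈ 0.2700+1.8225+5.8000+0.1100  ⇒  S_min = 3201/400 m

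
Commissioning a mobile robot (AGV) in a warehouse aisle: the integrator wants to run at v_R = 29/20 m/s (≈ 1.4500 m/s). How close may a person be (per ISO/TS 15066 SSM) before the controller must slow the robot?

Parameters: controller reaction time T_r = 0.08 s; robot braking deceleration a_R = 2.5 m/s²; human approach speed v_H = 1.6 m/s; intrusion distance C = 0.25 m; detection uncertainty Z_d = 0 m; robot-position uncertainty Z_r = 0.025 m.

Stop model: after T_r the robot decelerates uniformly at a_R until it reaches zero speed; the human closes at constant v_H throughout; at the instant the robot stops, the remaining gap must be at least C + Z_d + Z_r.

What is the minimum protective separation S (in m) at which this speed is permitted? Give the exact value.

braking lasts T_s = (29/20)/(5/2) = 0.5800 s
reaction-phase robot travel = 1.4500·0.0800 = 0.1160 m
robot covers 1.4500·0.5800 − ½·2.5000·0.5800² = 0.4205 m while stopping
person approaches 1.6000·(0.0800+0.5800) = 1.0560 m
C+Z_d+Z_r = 0.2500+0.0000+0.0250 = 0.2750 m
S_min ≈ 0.1160+0.4205+1.0560+0.2750  ⇒  S_min = 747/400 m

S_min = 747/400 m = 1.8675 m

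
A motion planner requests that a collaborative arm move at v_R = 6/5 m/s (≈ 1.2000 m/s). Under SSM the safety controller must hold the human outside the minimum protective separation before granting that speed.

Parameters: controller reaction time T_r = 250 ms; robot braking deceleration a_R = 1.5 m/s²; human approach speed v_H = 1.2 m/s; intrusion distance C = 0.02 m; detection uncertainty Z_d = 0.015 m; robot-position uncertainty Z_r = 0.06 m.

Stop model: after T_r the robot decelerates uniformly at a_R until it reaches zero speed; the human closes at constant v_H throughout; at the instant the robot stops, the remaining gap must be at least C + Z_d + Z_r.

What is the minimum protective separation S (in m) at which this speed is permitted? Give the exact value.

stop time T_s = (6/5)/(3/2) = 0.8000 s
reaction-phase robot travel = 1.2000·0.2500 = 0.3000 m
braking distance = 1.2000²/(2·1.5000) = 0.4800 m
human over T_r+T_s: 1.2000·(0.2500+0.8000) = 1.2600 m
margins: 0.0200+0.0150+0.0600 = 0.0950 m
S_min ≈ 0.3000+0.4800+1.2600+0.0950  ⇒  S_min = 427/200 m

S_min = 427/200 m = 2.1350 m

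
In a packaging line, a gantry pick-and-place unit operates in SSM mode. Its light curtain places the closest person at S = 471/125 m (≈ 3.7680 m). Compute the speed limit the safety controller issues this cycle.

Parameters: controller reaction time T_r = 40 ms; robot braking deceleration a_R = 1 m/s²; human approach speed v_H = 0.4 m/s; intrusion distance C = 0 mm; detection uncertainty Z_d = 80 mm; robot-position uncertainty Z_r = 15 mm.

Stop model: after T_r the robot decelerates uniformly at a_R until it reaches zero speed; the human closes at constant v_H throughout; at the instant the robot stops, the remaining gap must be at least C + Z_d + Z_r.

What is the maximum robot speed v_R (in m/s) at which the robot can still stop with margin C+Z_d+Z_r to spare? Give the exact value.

at the boundary: (1/2)·v² + (11/25)·v + (-3657/1000) = 0
  disc = (11/25)² − 4·(1/2)·(-3657/1000) = 18769/2500 ; √disc = 137/50
  v_R = (−(11/25) + 137/50) / (2·(1/2)) = 23/10 m/s
check:
stop time T_s = (23/10)/1 = 2.3000 s
robot covers v_R·T_r = 2.3000·0.0400 = 0.0920 m before braking
braking distance = 2.3000²/(2·1.0000) = 2.6450 m
person approaches 0.4000·(0.0400+2.3000) = 0.9360 m
margins: 0.0000+0.0800+0.0150 = 0.0950 m
sum ≈ 0.0920+2.6450+0.9360+0.0950 ≈ 3.7680 m = S ✓

v_R_max = 23/10 m/s = 2.3000 m/s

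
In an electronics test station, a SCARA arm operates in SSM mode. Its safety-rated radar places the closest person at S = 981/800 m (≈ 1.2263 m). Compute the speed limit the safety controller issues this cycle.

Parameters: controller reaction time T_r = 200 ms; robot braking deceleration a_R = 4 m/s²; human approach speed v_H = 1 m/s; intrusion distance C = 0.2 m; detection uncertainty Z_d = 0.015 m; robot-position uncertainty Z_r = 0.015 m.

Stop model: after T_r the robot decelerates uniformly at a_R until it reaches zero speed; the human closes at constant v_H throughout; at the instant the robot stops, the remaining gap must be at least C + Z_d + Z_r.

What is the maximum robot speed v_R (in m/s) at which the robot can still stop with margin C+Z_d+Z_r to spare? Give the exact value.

v_R_max = 13/10 m/s = 1.3000 m/s

quadratic (1/8)·v² + (9/20)·v + (-637/800) = 0
  disc = (9/20)² − 4·(1/8)·(-637/800) = 961/1600 ; √disc = 31/40
  v_R = (−(9/20) + 31/40) / (2·(1/8)) = 13/10 m/s
check:
braking lasts T_s = (13/10)/4 = 0.3250 s
reaction-phase robot travel = 1.3000·0.2000 = 0.2600 m
braking distance = 1.3000²/(2·4.0000) = 0.2112 m
human over T_r+T_s: 1.0000·(0.2000+0.3250) = 0.5250 m
residual clearance needed = 0.2000+0.0150+0.0150 = 0.2300 m
sum ≈ 0.2600+0.2112+0.5250+0.2300 ≈ 1.2263 m = S ✓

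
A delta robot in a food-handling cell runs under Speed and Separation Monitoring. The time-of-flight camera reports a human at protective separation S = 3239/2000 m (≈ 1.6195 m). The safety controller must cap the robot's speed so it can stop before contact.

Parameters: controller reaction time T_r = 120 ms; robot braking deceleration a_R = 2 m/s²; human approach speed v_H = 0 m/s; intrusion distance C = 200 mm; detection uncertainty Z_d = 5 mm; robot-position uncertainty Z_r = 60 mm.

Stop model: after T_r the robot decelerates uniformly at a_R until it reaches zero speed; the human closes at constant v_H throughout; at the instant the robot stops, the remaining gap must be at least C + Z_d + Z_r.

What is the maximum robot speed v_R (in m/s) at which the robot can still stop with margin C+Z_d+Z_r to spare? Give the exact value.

collect terms ⇒ (1/4)·v_R² + (3/25)·v_R + (-2709/2000) = 0
  disc = (3/25)² − 4·(1/4)·(-2709/2000) = 13689/10000 ; √disc = 117/100
  v_R = (−(3/25) + 117/100) / (2·(1/4)) = 21/10 m/s
check:
T_s = v_R/a_R = (21/10)/2 = 1.0500 s
robot covers v_R·T_r = 2.1000·0.1200 = 0.2520 m before braking
braking distance = 2.1000²/(2·2.0000) = 1.1025 m
human over T_r+T_s: 0.0000·(0.1200+1.0500) = 0.0000 m
residual clearance needed = 0.2000+0.0050+0.0600 = 0.2650 m
sum ≈ 0.2520+1.1025+0.0000+0.2650 ≈ 1.6195 m = S ✓

v_R_max = 21/10 m/s = 2.1000 m/s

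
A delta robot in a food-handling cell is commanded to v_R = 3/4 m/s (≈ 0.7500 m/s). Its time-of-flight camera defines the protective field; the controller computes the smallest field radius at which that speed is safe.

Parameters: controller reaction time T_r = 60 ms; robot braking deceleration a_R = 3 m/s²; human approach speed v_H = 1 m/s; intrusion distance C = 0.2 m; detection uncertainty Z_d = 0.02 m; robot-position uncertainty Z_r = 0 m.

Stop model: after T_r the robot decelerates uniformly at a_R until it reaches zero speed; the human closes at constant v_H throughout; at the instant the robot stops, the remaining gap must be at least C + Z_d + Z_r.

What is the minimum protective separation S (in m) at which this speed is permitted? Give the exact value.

S_min = 107/160 m = 0.6687 m

braking lasts T_s = (3/4)/3 = 0.2500 s
robot in T_r: 0.7500·0.0600 = 0.0450 m
robot under decel: 0.7500²/(2·3.0000) = 0.0938 m
human closes 1.0000·0.3100 = 0.3100 m
C+Z_d+Z_r = 0.2000+0.0200+0.0000 = 0.2200 m
S_min ≈ 0.0450+0.0938+0.3100+0.2200  ⇒  S_min = 107/160 m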